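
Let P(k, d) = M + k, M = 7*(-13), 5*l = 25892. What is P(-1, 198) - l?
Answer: -26352/5 ≈ -5270.4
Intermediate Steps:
l = 25892/5 (l = (1/5)*25892 = 25892/5 ≈ 5178.4)
M = -91
P(k, d) = -91 + k
P(-1, 198) - l = (-91 - 1) - 1*25892/5 = -92 - 25892/5 = -26352/5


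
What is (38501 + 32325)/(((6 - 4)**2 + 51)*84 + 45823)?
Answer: 70826/50443 ≈ 1.4041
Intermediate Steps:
(38501 + 32325)/(((6 - 4)**2 + 51)*84 + 45823) = 70826/((2**2 + 51)*84 + 45823) = 70826/((4 + 51)*84 + 45823) = 70826/(55*84 + 45823) = 70826/(4620 + 45823) = 70826/50443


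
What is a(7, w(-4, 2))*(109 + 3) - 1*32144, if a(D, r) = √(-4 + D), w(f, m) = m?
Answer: -32144 + 112*√3 ≈ -31950.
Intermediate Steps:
a(7, w(-4, 2))*(109 + 3) - 1*32144 = √(-4 + 7)*(109 + 3) - 1*32144 = √3*112 - 32144 = 112*√3 - 32144 = -32144 + 112*√3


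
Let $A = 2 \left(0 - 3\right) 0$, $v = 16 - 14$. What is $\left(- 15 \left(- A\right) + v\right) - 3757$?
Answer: $-3755$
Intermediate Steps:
$v = 2$
$A = 0$ ($A = 2 \left(\left(-3\right) 0\right) = 2 \cdot 0 = 0$)
$\left(- 15 \left(- A\right) + v\right) - 3757 = \left(- 15 \left(\left(-1\right) 0\right) + 2\right) - 3757 = \left(\left(-15\right) 0 + 2\right) - 3757 = \left(0 + 2\right) - 3757 = 2 - 3757 = -3755$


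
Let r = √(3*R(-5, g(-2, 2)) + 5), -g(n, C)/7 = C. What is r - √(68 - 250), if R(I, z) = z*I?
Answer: √215 - I*√182 ≈ 14.663 - 13.491*I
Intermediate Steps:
g(n, C) = -7*C
R(I, z) = I*z
r = √215 (r = √(3*(-(-35)*2) + 5) = √(3*(-5*(-14)) + 5) = √(3*70 + 5) = √(210 + 5) = √215 ≈ 14.663)
r - √(68 - 250) = √215 - √(68 - 250) = √215 - √(-182) = √215 - I*√182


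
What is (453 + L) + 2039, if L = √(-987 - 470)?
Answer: 2492 + I*√1457 ≈ 2492.0 + 38.171*I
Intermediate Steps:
L = I*√1457 (L = √(-1457) = I*√1457 ≈ 38.171*I)
(453 + L) + 2039 = (453 + I*√1457) + 2039 = 2492 + I*√1457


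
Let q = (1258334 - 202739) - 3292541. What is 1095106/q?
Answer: -547553/1118473 ≈ -0.48955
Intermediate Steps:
q = -2236946 (q = 1055595 - 3292541 = -2236946)
1095106/q = 1095106/(-2236946) = 1095106*(-1/2236946) = -547553/1118473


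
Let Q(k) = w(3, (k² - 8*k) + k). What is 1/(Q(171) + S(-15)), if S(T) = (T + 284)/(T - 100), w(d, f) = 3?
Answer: 115/76 ≈ 1.5132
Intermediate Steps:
S(T) = (284 + T)/(-100 + T)
Q(k) = 3
1/(Q(171) + S(-15)) = 1/(3 + (284 - 15)/(-100 - 15)) = 1/(3 + 269/(-115)) = 1/(3 - 1/115*269) = 1/(3 - 269/115) = 1/(76/115) = 115/76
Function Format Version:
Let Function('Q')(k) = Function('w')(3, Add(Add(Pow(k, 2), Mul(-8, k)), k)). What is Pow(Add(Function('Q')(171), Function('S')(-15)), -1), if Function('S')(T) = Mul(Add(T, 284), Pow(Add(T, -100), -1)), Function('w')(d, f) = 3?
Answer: Rational(115, 76) ≈ 1.5132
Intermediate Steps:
Function('S')(T) = Mul(Pow(Add(-100, T), -1), Add(284, T)) (Function('S')(T) = Mul(Add(284, T), Pow(Add(-100, T), -1)) = Mul(Pow(Add(-100, T), -1), Add(284, T)))
Function('Q')(k) = 3
Pow(Add(Function('Q')(171), Function('S')(-15)), -1) = Pow(Add(3, Mul(Pow(Add(-100, -15), -1), Add(284, -15))), -1) = Pow(Add(3, Mul(Pow(-115, -1), 269)), -1) = Pow(Add(3, Mul(Rational(-1, 115), 269)), -1) = Pow(Add(3, Rational(-269, 115)), -1) = Pow(Rational(76, 115), -1) = Rational(115, 76)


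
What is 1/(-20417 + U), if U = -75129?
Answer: -1/95546 ≈ -1.0466e-5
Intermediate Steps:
1/(-20417 + U) = 1/(-20417 - 75129) = 1/(-95546) = -1/95546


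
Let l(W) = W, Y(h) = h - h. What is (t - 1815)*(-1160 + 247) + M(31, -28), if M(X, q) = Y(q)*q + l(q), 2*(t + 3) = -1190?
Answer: 2203041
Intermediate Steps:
t = -598 (t = -3 + (½)*(-1190) = -3 - 595 = -598)
Y(h) = 0
M(X, q) = q (M(X, q) = 0*q + q = 0 + q = q)
(t - 1815)*(-1160 + 247) + M(31, -28) = (-598 - 1815)*(-1160 + 247) - 28 = -2413*(-913) - 28 = 2203069 - 28 = 2203041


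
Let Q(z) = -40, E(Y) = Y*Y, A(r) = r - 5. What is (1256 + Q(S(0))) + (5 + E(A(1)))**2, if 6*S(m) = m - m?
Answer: 1657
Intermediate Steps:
S(m) = 0 (S(m) = (m - m)/6 = (1/6)*0 = 0)
A(r) = -5 + r
E(Y) = Y**2
(1256 + Q(S(0))) + (5 + E(A(1)))**2 = (1256 - 40) + (5 + (-5 + 1)**2)**2 = 1216 + (5 + (-4)**2)**2 = 1216 + (5 + 16)**2 = 1216 + 21**2 = 1216 + 441 = 1657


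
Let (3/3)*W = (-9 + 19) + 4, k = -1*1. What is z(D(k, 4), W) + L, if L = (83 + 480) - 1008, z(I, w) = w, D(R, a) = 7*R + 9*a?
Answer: -431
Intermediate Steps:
k = -1
W = 14 (W = (-9 + 19) + 4 = 10 + 4 = 14)
L = -445 (L = 563 - 1008 = -445)
z(D(k, 4), W) + L = 14 - 445 = -431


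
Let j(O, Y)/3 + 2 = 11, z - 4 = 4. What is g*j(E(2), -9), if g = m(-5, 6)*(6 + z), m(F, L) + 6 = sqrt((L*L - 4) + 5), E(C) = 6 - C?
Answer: -2268 + 378*sqrt(37) ≈ 31.284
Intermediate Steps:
z = 8 (z = 4 + 4 = 8)
j(O, Y) = 27 (j(O, Y) = -6 + 3*11 = -6 + 33 = 27)
m(F, L) = -6 + sqrt(1 + L**2) (m(F, L) = -6 + sqrt((L*L - 4) + 5) = -6 + sqrt((L**2 - 4) + 5) = -6 + sqrt((-4 + L**2) + 5) = -6 + sqrt(1 + L**2))
g = -84 + 14*sqrt(37) (g = (-6 + sqrt(1 + 6**2))*(6 + 8) = (-6 + sqrt(1 + 36))*14 = (-6 + sqrt(37))*14 = -84 + 14*sqrt(37) ≈ 1.1587)
g*j(E(2), -9) = (-84 + 14*sqrt(37))*27 = -2268 + 378*sqrt(37)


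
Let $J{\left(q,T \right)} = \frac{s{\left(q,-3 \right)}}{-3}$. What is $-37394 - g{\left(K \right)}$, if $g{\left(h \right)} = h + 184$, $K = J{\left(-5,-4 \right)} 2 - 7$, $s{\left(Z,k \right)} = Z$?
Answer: $- \frac{112723}{3} \approx -37574.0$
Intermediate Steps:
$J{\left(q,T \right)} = - \frac{q}{3}$ ($J{\left(q,T \right)} = \frac{q}{-3} = q \left(- \frac{1}{3}\right) = - \frac{q}{3}$)
$K = - \frac{11}{3}$ ($K = \left(- \frac{1}{3}\right) \left(-5\right) 2 - 7 = \frac{5}{3} \cdot 2 - 7 = \frac{10}{3} - 7 = - \frac{11}{3} \approx -3.6667$)
$g{\left(h \right)} = 184 + h$
$-37394 - g{\left(K \right)} = -37394 - \left(184 - \frac{11}{3}\right) = -37394 - \frac{541}{3} = - \frac{112723}{3}$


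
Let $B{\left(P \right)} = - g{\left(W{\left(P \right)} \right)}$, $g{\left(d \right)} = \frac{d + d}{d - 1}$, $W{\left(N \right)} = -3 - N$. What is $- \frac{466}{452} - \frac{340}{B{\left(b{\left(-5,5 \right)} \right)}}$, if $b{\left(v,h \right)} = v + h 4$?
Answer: $\frac{362893}{2034} \approx 178.41$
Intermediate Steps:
$g{\left(d \right)} = \frac{2 d}{-1 + d}$
$b{\left(v,h \right)} = v + 4 h$
$B{\left(P \right)} = - \frac{2 \left(-3 - P\right)}{-4 - P}$ ($B{\left(P \right)} = - \frac{2 \left(-3 - P\right)}{-1 - \left(3 + P\right)} = - \frac{2 \left(-3 - P\right)}{-4 - P}$)
$- \frac{466}{452} - \frac{340}{B{\left(b{\left(-5,5 \right)} \right)}} = - \frac{466}{452} - \frac{340}{2 \frac{1}{4 + \left(-5 + 4 \cdot 5\right)} \left(-3 - \left(-5 + 4 \cdot 5\right)\right)} = \left(-466\right) \frac{1}{452} - \frac{340}{2 \frac{1}{4 + \left(-5 + 20\right)} \left(-3 - \left(-5 + 20\right)\right)} = - \frac{233}{226} - \frac{340}{2 \frac{1}{4 + 15} \left(-3 - 15\right)} = - \frac{233}{226} - \frac{340}{2 \cdot \frac{1}{19} \left(-3 - 15\right)} = - \frac{233}{226} - \frac{340}{2 \cdot \frac{1}{19} \left(-18\right)} = - \frac{233}{226} - \frac{340}{- \frac{36}{19}} = - \frac{233}{226} - - \frac{1615}{9} = - \frac{233}{226} + \frac{1615}{9} = \frac{362893}{2034}$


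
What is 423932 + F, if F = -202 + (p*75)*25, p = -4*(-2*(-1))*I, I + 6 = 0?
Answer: 513730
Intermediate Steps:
I = -6 (I = -6 + 0 = -6)
p = 48 (p = -4*(-2*(-1))*(-6) = -8*(-6) = -4*(-12) = 48)
F = 89798 (F = -202 + (48*75)*25 = -202 + 3600*25 = -202 + 90000 = 89798)
423932 + F = 423932 + 89798 = 513730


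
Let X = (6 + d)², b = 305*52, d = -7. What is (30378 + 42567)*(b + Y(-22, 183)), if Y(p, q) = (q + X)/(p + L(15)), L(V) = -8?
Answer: 1156460304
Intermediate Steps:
b = 15860
X = 1 (X = (6 - 7)² = (-1)² = 1)
Y(p, q) = (1 + q)/(-8 + p) (Y(p, q) = (q + 1)/(p - 8) = (1 + q)/(-8 + p))
(30378 + 42567)*(b + Y(-22, 183)) = (30378 + 42567)*(15860 + (1 + 183)/(-8 - 22)) = 72945*(15860 + 184/(-30)) = 72945*(15860 - 1/30*184) = 72945*(15860 - 92/15) = 72945*(237808/15) = 1156460304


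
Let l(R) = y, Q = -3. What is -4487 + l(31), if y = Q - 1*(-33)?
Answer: -4457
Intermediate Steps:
y = 30 (y = -3 - 1*(-33) = -3 + 33 = 30)
l(R) = 30
-4487 + l(31) = -4487 + 30 = -4457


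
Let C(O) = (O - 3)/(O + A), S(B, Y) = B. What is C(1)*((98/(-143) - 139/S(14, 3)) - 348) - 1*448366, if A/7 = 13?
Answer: -1795226249/4004 ≈ -4.4836e+5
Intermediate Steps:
A = 91 (A = 7*13 = 91)
C(O) = (-3 + O)/(91 + O) (C(O) = (O - 3)/(O + 91) = (-3 + O)/(91 + O))
C(1)*((98/(-143) - 139/S(14, 3)) - 348) - 1*448366 = ((-3 + 1)/(91 + 1))*((98/(-143) - 139/14) - 348) - 1*448366 = (-2/92)*((98*(-1/143) - 139*1/14) - 348) - 448366 = ((1/92)*(-2))*((-98/143 - 139/14) - 348) - 448366 = -(-21249/2002 - 348)/46 - 448366 = -1/46*(-717945/2002) - 448366 = 31215/4004 - 448366 = -1795226249/4004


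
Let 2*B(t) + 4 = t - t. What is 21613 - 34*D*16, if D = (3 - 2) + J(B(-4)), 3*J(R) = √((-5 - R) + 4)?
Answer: 62663/3 ≈ 20888.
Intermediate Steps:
B(t) = -2 (B(t) = -2 + (t - t)/2 = -2 + (½)*0 = -2 + 0 = -2)
J(R) = √(-1 - R)/3 (J(R) = √((-5 - R) + 4)/3 = √(-1 - R)/3)
D = 4/3 (D = (3 - 2) + √(-1 - 1*(-2))/3 = 1 + √(-1 + 2)/3 = 1 + √1/3 = 1 + (⅓)*1 = 1 + ⅓ = 4/3 ≈ 1.3333)
21613 - 34*D*16 = 21613 - 34*4/3*16 = 21613 - 136/3*16 = 21613 - 2176/3 = 62663/3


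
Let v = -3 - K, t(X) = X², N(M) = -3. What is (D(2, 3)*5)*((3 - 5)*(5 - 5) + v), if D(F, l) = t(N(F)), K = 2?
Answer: -225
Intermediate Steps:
v = -5 (v = -3 - 1*2 = -3 - 2 = -5)
D(F, l) = 9 (D(F, l) = (-3)² = 9)
(D(2, 3)*5)*((3 - 5)*(5 - 5) + v) = (9*5)*((3 - 5)*(5 - 5) - 5) = 45*(-2*0 - 5) = 45*(0 - 5) = 45*(-5) = -225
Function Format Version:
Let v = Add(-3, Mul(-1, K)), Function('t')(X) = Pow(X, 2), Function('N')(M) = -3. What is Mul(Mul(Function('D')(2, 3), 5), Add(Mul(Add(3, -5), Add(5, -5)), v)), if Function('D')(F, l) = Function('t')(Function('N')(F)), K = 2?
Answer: -225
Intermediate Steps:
v = -5 (v = Add(-3, Mul(-1, 2)) = Add(-3, -2) = -5)
Function('D')(F, l) = 9 (Function('D')(F, l) = Pow(-3, 2) = 9)
Mul(Mul(Function('D')(2, 3), 5), Add(Mul(Add(3, -5), Add(5, -5)), v)) = Mul(Mul(9, 5), Add(Mul(Add(3, -5), Add(5, -5)), -5)) = Mul(45, Add(Mul(-2, 0), -5)) = Mul(45, Add(0, -5)) = Mul(45, -5) = -225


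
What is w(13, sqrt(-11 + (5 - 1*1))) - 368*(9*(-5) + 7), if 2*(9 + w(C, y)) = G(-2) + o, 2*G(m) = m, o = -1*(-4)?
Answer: 27953/2 ≈ 13977.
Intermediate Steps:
o = 4
G(m) = m/2
w(C, y) = -15/2 (w(C, y) = -9 + ((1/2)*(-2) + 4)/2 = -9 + (-1 + 4)/2 = -9 + (1/2)*3 = -9 + 3/2 = -15/2)
w(13, sqrt(-11 + (5 - 1*1))) - 368*(9*(-5) + 7) = -15/2 - 368*(9*(-5) + 7) = -15/2 - 368*(-45 + 7) = -15/2 - 368*(-38) = -15/2 + 13984 = 27953/2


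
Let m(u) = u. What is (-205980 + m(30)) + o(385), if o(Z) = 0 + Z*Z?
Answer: -57725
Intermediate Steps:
o(Z) = Z**2 (o(Z) = 0 + Z**2 = Z**2)
(-205980 + m(30)) + o(385) = (-205980 + 30) + 385**2 = -205950 + 148225 = -57725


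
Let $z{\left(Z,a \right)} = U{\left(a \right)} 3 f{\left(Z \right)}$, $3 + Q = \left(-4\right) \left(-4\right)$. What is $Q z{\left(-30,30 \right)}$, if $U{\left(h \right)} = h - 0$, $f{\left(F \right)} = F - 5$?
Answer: $-40950$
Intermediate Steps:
$f{\left(F \right)} = -5 + F$
$U{\left(h \right)} = h$ ($U{\left(h \right)} = h + 0 = h$)
$Q = 13$ ($Q = -3 - -16 = -3 + 16 = 13$)
$z{\left(Z,a \right)} = 3 a \left(-5 + Z\right)$ ($z{\left(Z,a \right)} = a 3 \left(-5 + Z\right) = 3 a \left(-5 + Z\right)$)
$Q z{\left(-30,30 \right)} = 13 \cdot 3 \cdot 30 \left(-5 - 30\right) = 13 \cdot 3 \cdot 30 \left(-35\right) = 13 \left(-3150\right) = -40950$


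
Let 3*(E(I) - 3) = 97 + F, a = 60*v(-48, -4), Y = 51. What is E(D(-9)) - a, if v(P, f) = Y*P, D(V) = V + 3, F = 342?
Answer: 441088/3 ≈ 1.4703e+5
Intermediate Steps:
D(V) = 3 + V
v(P, f) = 51*P
a = -146880 (a = 60*(51*(-48)) = 60*(-2448) = -146880)
E(I) = 448/3 (E(I) = 3 + (97 + 342)/3 = 3 + (⅓)*439 = 3 + 439/3 = 448/3)
E(D(-9)) - a = 448/3 - 1*(-146880) = 448/3 + 146880 = 441088/3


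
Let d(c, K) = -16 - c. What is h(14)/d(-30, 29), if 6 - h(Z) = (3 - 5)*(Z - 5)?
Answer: 12/7 ≈ 1.7143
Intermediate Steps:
h(Z) = -4 + 2*Z (h(Z) = 6 - (3 - 5)*(Z - 5) = 6 - (-2)*(-5 + Z) = 6 - (10 - 2*Z) = 6 + (-10 + 2*Z) = -4 + 2*Z)
h(14)/d(-30, 29) = (-4 + 2*14)/(-16 - 1*(-30)) = (-4 + 28)/(-16 + 30) = 24/14 = 24*(1/14) = 12/7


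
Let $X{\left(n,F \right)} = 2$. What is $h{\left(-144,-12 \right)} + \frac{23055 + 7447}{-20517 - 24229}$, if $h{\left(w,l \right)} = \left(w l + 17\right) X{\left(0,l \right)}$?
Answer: $\frac{78066519}{22373} \approx 3489.3$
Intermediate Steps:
$h{\left(w,l \right)} = 34 + 2 l w$ ($h{\left(w,l \right)} = \left(w l + 17\right) 2 = \left(l w + 17\right) 2 = \left(17 + l w\right) 2 = 34 + 2 l w$)
$h{\left(-144,-12 \right)} + \frac{23055 + 7447}{-20517 - 24229} = \left(34 + 2 \left(-12\right) \left(-144\right)\right) + \frac{23055 + 7447}{-20517 - 24229} = \left(34 + 3456\right) + \frac{30502}{-44746} = 3490 + 30502 \left(- \frac{1}{44746}\right) = 3490 - \frac{15251}{22373} = \frac{78066519}{22373}$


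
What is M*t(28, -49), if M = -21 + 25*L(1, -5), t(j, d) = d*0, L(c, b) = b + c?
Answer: 0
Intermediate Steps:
t(j, d) = 0
M = -121 (M = -21 + 25*(-5 + 1) = -21 + 25*(-4) = -21 - 100 = -121)
M*t(28, -49) = -121*0 = 0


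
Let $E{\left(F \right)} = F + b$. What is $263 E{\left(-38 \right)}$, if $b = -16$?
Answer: $-14202$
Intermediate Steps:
$E{\left(F \right)} = -16 + F$ ($E{\left(F \right)} = F - 16 = -16 + F$)
$263 E{\left(-38 \right)} = 263 \left(-16 - 38\right) = 263 \left(-54\right) = -14202$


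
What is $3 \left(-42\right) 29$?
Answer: $-3654$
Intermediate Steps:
$3 \left(-42\right) 29 = \left(-126\right) 29 = -3654$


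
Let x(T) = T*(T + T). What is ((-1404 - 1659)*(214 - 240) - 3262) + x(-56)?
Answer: 82648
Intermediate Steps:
x(T) = 2*T² (x(T) = T*(2*T) = 2*T²)
((-1404 - 1659)*(214 - 240) - 3262) + x(-56) = ((-1404 - 1659)*(214 - 240) - 3262) + 2*(-56)² = (-3063*(-26) - 3262) + 2*3136 = (79638 - 3262) + 6272 = 76376 + 6272 = 82648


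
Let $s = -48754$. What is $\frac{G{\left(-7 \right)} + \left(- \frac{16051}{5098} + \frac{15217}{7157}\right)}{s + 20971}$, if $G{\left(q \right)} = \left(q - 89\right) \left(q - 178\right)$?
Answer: $- \frac{647960914619}{1013701262238} \approx -0.6392$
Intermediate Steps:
$G{\left(q \right)} = \left(-178 + q\right) \left(-89 + q\right)$ ($G{\left(q \right)} = \left(-89 + q\right) \left(-178 + q\right) = \left(-178 + q\right) \left(-89 + q\right)$)
$\frac{G{\left(-7 \right)} + \left(- \frac{16051}{5098} + \frac{15217}{7157}\right)}{s + 20971} = \frac{\left(15842 + \left(-7\right)^{2} - -1869\right) + \left(- \frac{16051}{5098} + \frac{15217}{7157}\right)}{-48754 + 20971} = \frac{\left(15842 + 49 + 1869\right) + \left(\left(-16051\right) \frac{1}{5098} + 15217 \cdot \frac{1}{7157}\right)}{-27783} = \left(17760 + \left(- \frac{16051}{5098} + \frac{15217}{7157}\right)\right) \left(- \frac{1}{27783}\right) = \left(17760 - \frac{37300741}{36486386}\right) \left(- \frac{1}{27783}\right) = \frac{647960914619}{36486386} \left(- \frac{1}{27783}\right) = - \frac{647960914619}{1013701262238}$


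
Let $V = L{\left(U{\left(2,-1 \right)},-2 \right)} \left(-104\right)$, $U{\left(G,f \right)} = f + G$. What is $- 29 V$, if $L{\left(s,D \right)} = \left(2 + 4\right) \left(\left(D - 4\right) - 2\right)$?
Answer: $-144768$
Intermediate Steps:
$U{\left(G,f \right)} = G + f$
$L{\left(s,D \right)} = -36 + 6 D$ ($L{\left(s,D \right)} = 6 \left(\left(-4 + D\right) - 2\right) = 6 \left(-6 + D\right) = -36 + 6 D$)
$V = 4992$ ($V = \left(-36 + 6 \left(-2\right)\right) \left(-104\right) = \left(-36 - 12\right) \left(-104\right) = \left(-48\right) \left(-104\right) = 4992$)
$- 29 V = \left(-29\right) 4992 = -144768$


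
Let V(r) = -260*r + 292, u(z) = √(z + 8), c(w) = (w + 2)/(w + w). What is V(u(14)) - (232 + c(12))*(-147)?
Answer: 137927/4 - 260*√22 ≈ 33262.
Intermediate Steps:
c(w) = (2 + w)/(2*w) (c(w) = (2 + w)/((2*w)) = (2 + w)*(1/(2*w)) = (2 + w)/(2*w))
u(z) = √(8 + z)
V(r) = 292 - 260*r
V(u(14)) - (232 + c(12))*(-147) = (292 - 260*√(8 + 14)) - (232 + (½)*(2 + 12)/12)*(-147) = (292 - 260*√22) - (232 + (½)*(1/12)*14)*(-147) = (292 - 260*√22) - (232 + 7/12)*(-147) = (292 - 260*√22) - 2791*(-147)/12 = (292 - 260*√22) - 1*(-136759/4) = (292 - 260*√22) + 136759/4 = 137927/4 - 260*√22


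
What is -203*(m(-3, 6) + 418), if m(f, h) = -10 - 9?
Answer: -80997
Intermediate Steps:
m(f, h) = -19
-203*(m(-3, 6) + 418) = -203*(-19 + 418) = -203*399 = -80997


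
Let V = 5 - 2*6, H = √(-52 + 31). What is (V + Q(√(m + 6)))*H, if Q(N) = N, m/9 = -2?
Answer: I*√21*(-7 + 2*I*√3) ≈ -15.875 - 32.078*I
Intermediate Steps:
m = -18 (m = 9*(-2) = -18)
H = I*√21 (H = √(-21) = I*√21 ≈ 4.5826*I)
V = -7 (V = 5 - 12 = -7)
(V + Q(√(m + 6)))*H = (-7 + √(-18 + 6))*(I*√21) = (-7 + √(-12))*(I*√21) = (-7 + 2*I*√3)*(I*√21) = I*√21*(-7 + 2*I*√3)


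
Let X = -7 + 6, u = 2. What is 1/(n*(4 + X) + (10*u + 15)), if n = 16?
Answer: 1/83 ≈ 0.012048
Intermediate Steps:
X = -1
1/(n*(4 + X) + (10*u + 15)) = 1/(16*(4 - 1) + (10*2 + 15)) = 1/(16*3 + (20 + 15)) = 1/(48 + 35) = 1/83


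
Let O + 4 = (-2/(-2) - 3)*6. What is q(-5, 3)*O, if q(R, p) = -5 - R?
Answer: 0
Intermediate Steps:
O = -16 (O = -4 + (-2/(-2) - 3)*6 = -4 + (-2*(-½) - 3)*6 = -4 + (1 - 3)*6 = -4 - 2*6 = -4 - 12 = -16)
q(-5, 3)*O = (-5 - 1*(-5))*(-16) = (-5 + 5)*(-16) = 0*(-16) = 0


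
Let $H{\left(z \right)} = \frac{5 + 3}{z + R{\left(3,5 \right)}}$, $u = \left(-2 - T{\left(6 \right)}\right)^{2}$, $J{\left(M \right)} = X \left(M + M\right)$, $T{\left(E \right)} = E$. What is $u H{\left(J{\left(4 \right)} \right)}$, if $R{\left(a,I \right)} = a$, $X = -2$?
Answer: $- \frac{512}{13} \approx -39.385$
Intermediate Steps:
$J{\left(M \right)} = - 4 M$ ($J{\left(M \right)} = - 2 \left(M + M\right) = - 2 \cdot 2 M = - 4 M$)
$u = 64$ ($u = \left(-2 - 6\right)^{2} = \left(-8\right)^{2} = 64$)
$H{\left(z \right)} = \frac{8}{3 + z}$ ($H{\left(z \right)} = \frac{5 + 3}{z + 3} = \frac{8}{3 + z}$)
$u H{\left(J{\left(4 \right)} \right)} = 64 \frac{8}{3 - 16} = 64 \frac{8}{-13} = 64 \cdot 8 \left(- \frac{1}{13}\right) = 64 \left(- \frac{8}{13}\right) = - \frac{512}{13}$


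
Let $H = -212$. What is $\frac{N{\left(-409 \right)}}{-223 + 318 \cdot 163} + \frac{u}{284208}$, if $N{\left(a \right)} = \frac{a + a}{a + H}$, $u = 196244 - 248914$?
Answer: $- \frac{281310619771}{1518164815608} \approx -0.1853$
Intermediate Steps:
$u = -52670$ ($u = 196244 - 248914 = -52670$)
$N{\left(a \right)} = \frac{2 a}{-212 + a}$ ($N{\left(a \right)} = \frac{a + a}{a - 212} = \frac{2 a}{-212 + a}$)
$\frac{N{\left(-409 \right)}}{-223 + 318 \cdot 163} + \frac{u}{284208} = \frac{2 \left(-409\right) \frac{1}{-212 - 409}}{-223 + 318 \cdot 163} - \frac{52670}{284208} = \frac{2 \left(-409\right) \frac{1}{-621}}{-223 + 51834} - \frac{26335}{142104} = \frac{2 \left(-409\right) \left(- \frac{1}{621}\right)}{51611} - \frac{26335}{142104} = \frac{818}{621} \cdot \frac{1}{51611} - \frac{26335}{142104} = \frac{818}{32050431} - \frac{26335}{142104} = - \frac{281310619771}{1518164815608}$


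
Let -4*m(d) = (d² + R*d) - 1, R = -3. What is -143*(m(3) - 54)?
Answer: 30745/4 ≈ 7686.3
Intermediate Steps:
m(d) = ¼ - d²/4 + 3*d/4 (m(d) = -((d² - 3*d) - 1)/4 = -(-1 + d² - 3*d)/4 = ¼ - d²/4 + 3*d/4)
-143*(m(3) - 54) = -143*((¼ - ¼*3² + (¾)*3) - 54) = -143*((¼ - ¼*9 + 9/4) - 54) = -143*((¼ - 9/4 + 9/4) - 54) = -143*(¼ - 54) = -143*(-215/4) = 30745/4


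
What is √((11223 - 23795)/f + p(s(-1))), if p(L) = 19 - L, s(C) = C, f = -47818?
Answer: √11583097594/23909 ≈ 4.5014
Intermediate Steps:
√((11223 - 23795)/f + p(s(-1))) = √((11223 - 23795)/(-47818) + (19 - 1*(-1))) = √(-12572*(-1/47818) + (19 + 1)) = √(6286/23909 + 20) = √(484466/23909) = √11583097594/23909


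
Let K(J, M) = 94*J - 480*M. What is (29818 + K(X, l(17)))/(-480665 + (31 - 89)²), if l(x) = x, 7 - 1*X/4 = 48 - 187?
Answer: -76554/477301 ≈ -0.16039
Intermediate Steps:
X = 584 (X = 28 - 4*(48 - 187) = 28 - 4*(-139) = 28 + 556 = 584)
K(J, M) = -480*M + 94*J
(29818 + K(X, l(17)))/(-480665 + (31 - 89)²) = (29818 + (-480*17 + 94*584))/(-480665 + (31 - 89)²) = (29818 + (-8160 + 54896))/(-480665 + (-58)²) = (29818 + 46736)/(-480665 + 3364) = 76554/(-477301) = 76554*(-1/477301) = -76554/477301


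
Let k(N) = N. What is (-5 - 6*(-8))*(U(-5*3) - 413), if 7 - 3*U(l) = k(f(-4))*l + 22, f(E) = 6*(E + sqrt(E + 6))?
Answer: -23134 + 1290*sqrt(2) ≈ -21310.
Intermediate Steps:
f(E) = 6*E + 6*sqrt(6 + E) (f(E) = 6*(E + sqrt(6 + E)) = 6*E + 6*sqrt(6 + E))
U(l) = -5 - l*(-24 + 6*sqrt(2))/3 (U(l) = 7/3 - ((6*(-4) + 6*sqrt(6 - 4))*l + 22)/3 = 7/3 - ((-24 + 6*sqrt(2))*l + 22)/3 = 7/3 - (l*(-24 + 6*sqrt(2)) + 22)/3 = 7/3 - (22 + l*(-24 + 6*sqrt(2)))/3 = 7/3 + (-22/3 - l*(-24 + 6*sqrt(2))/3) = -5 - l*(-24 + 6*sqrt(2))/3)
(-5 - 6*(-8))*(U(-5*3) - 413) = (-5 - 6*(-8))*((-5 + 2*(-5*3)*(4 - sqrt(2))) - 413) = (-5 + 48)*((-5 + 2*(-15)*(4 - sqrt(2))) - 413) = 43*((-5 + (-120 + 30*sqrt(2))) - 413) = 43*((-125 + 30*sqrt(2)) - 413) = 43*(-538 + 30*sqrt(2)) = -23134 + 1290*sqrt(2)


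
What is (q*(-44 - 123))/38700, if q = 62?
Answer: -5177/19350 ≈ -0.26755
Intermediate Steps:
(q*(-44 - 123))/38700 = (62*(-44 - 123))/38700 = (62*(-167))*(1/38700) = -10354*1/38700 = -5177/19350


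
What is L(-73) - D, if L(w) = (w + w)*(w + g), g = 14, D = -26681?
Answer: 35295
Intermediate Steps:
L(w) = 2*w*(14 + w) (L(w) = (w + w)*(w + 14) = (2*w)*(14 + w) = 2*w*(14 + w))
L(-73) - D = 2*(-73)*(14 - 73) - 1*(-26681) = 2*(-73)*(-59) + 26681 = 8614 + 26681 = 35295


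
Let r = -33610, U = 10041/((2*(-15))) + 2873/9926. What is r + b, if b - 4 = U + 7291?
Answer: -661305123/24815 ≈ -26649.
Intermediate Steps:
U = -8298398/24815 (U = 10041/(-30) + 2873*(1/9926) = 10041*(-1/30) + 2873/9926 = -3347/10 + 2873/9926 = -8298398/24815 ≈ -334.41)
b = 172727027/24815 (b = 4 + (-8298398/24815 + 7291) = 4 + 172627767/24815 = 172727027/24815 ≈ 6960.6)
r + b = -33610 + 172727027/24815 = -661305123/24815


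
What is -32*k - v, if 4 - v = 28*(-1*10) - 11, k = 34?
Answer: -1383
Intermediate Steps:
v = 295 (v = 4 - (28*(-1*10) - 11) = 4 - (28*(-10) - 11) = 4 - (-280 - 11) = 4 - 1*(-291) = 4 + 291 = 295)
-32*k - v = -32*34 - 1*295 = -1088 - 295 = -1383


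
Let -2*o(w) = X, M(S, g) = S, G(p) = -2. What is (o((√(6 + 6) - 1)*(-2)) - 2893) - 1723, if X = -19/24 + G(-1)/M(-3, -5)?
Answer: -73855/16 ≈ -4615.9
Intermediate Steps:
X = -⅛ (X = -19/24 - 2/(-3) = -19*1/24 - 2*(-⅓) = -19/24 + ⅔ = -⅛ ≈ -0.12500)
o(w) = 1/16 (o(w) = -½*(-⅛) = 1/16)
(o((√(6 + 6) - 1)*(-2)) - 2893) - 1723 = (1/16 - 2893) - 1723 = -46287/16 - 1723 = -73855/16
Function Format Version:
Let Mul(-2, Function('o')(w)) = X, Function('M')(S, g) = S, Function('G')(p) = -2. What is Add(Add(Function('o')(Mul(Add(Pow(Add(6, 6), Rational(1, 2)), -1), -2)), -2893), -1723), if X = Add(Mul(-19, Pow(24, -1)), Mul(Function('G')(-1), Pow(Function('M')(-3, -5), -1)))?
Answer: Rational(-73855, 16) ≈ -4615.9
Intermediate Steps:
X = Rational(-1, 8) (X = Add(Mul(-19, Pow(24, -1)), Mul(-2, Pow(-3, -1))) = Add(Mul(-19, Rational(1, 24)), Mul(-2, Rational(-1, 3))) = Add(Rational(-19, 24), Rational(2, 3)) = Rational(-1, 8) ≈ -0.12500)
Function('o')(w) = Rational(1, 16) (Function('o')(w) = Mul(Rational(-1, 2), Rational(-1, 8)) = Rational(1, 16))
Add(Add(Function('o')(Mul(Add(Pow(Add(6, 6), Rational(1, 2)), -1), -2)), -2893), -1723) = Add(Add(Rational(1, 16), -2893), -1723) = Add(Rational(-46287, 16), -1723) = Rational(-73855, 16)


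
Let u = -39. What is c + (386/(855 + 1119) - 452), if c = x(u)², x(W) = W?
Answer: 1055296/987 ≈ 1069.2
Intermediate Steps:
c = 1521 (c = (-39)² = 1521)
c + (386/(855 + 1119) - 452) = 1521 + (386/(855 + 1119) - 452) = 1521 + (386/1974 - 452) = 1521 + (386*(1/1974) - 452) = 1521 + (193/987 - 452) = 1521 - 445931/987 = 1055296/987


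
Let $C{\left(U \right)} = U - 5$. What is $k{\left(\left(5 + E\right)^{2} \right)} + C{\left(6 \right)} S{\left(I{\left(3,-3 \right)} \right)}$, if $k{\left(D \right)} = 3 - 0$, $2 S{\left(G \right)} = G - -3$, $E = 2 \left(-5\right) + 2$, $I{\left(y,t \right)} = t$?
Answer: $3$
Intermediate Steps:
$E = -8$ ($E = -10 + 2 = -8$)
$C{\left(U \right)} = -5 + U$ ($C{\left(U \right)} = U - 5 = -5 + U$)
$S{\left(G \right)} = \frac{3}{2} + \frac{G}{2}$ ($S{\left(G \right)} = \frac{G - -3}{2} = \frac{G + 3}{2} = \frac{3 + G}{2} = \frac{3}{2} + \frac{G}{2}$)
$k{\left(D \right)} = 3$ ($k{\left(D \right)} = 3 + 0 = 3$)
$k{\left(\left(5 + E\right)^{2} \right)} + C{\left(6 \right)} S{\left(I{\left(3,-3 \right)} \right)} = 3 + \left(-5 + 6\right) \left(\frac{3}{2} + \frac{1}{2} \left(-3\right)\right) = 3 + 1 \left(\frac{3}{2} - \frac{3}{2}\right) = 3 + 1 \cdot 0 = 3 + 0 = 3$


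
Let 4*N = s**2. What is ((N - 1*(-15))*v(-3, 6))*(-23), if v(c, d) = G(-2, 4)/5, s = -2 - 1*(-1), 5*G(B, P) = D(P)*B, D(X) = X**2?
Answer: 11224/25 ≈ 448.96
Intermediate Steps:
G(B, P) = B*P**2/5 (G(B, P) = (P**2*B)/5 = (B*P**2)/5 = B*P**2/5)
s = -1 (s = -2 + 1 = -1)
v(c, d) = -32/25 (v(c, d) = ((1/5)*(-2)*4**2)/5 = ((1/5)*(-2)*16)*(1/5) = -32/5*1/5 = -32/25)
N = 1/4 (N = (1/4)*(-1)**2 = (1/4)*1 = 1/4 ≈ 0.25000)
((N - 1*(-15))*v(-3, 6))*(-23) = ((1/4 - 1*(-15))*(-32/25))*(-23) = ((1/4 + 15)*(-32/25))*(-23) = ((61/4)*(-32/25))*(-23) = -488/25*(-23) = 11224/25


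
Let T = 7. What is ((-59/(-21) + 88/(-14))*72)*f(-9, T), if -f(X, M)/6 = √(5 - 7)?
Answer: 10512*I*√2/7 ≈ 2123.7*I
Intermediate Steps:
f(X, M) = -6*I*√2 (f(X, M) = -6*√(5 - 7) = -6*I*√2)
((-59/(-21) + 88/(-14))*72)*f(-9, T) = ((-59/(-21) + 88/(-14))*72)*(-6*I*√2) = ((-59*(-1/21) + 88*(-1/14))*72)*(-6*I*√2) = ((59/21 - 44/7)*72)*(-6*I*√2) = (-73/21*72)*(-6*I*√2) = -(-10512)*I*√2/7 = 10512*I*√2/7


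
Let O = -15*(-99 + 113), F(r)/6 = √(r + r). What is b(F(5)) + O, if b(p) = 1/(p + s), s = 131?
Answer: -3528079/16801 - 6*√10/16801 ≈ -209.99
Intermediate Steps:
F(r) = 6*√2*√r (F(r) = 6*√(r + r) = 6*√(2*r) = 6*(√2*√r) = 6*√2*√r)
O = -210 (O = -15*14 = -210)
b(p) = 1/(131 + p) (b(p) = 1/(p + 131) = 1/(131 + p))
b(F(5)) + O = 1/(131 + 6*√2*√5) - 210 = 1/(131 + 6*√10) - 210 = -210 + 1/(131 + 6*√10)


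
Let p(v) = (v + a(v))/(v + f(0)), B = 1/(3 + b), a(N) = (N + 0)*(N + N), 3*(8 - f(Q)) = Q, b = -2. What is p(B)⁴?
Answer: 1/81 ≈ 0.012346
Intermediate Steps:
f(Q) = 8 - Q/3
a(N) = 2*N² (a(N) = N*(2*N) = 2*N²)
B = 1 (B = 1/(3 - 2) = 1/1 = 1)
p(v) = (v + 2*v²)/(8 + v) (p(v) = (v + 2*v²)/(v + (8 - ⅓*0)) = (v + 2*v²)/(v + (8 + 0)) = (v + 2*v²)/(v + 8) = (v + 2*v²)/(8 + v))
p(B)⁴ = (1*(1 + 2*1)/(8 + 1))⁴ = (1*(1 + 2)/9)⁴ = (1*(⅑)*3)⁴ = (⅓)⁴ = 1/81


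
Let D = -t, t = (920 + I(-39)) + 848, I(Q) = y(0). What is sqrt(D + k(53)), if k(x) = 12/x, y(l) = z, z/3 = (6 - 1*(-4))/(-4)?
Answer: I*sqrt(19778434)/106 ≈ 41.956*I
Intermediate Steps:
z = -15/2 (z = 3*((6 - 1*(-4))/(-4)) = 3*((6 + 4)*(-1/4)) = 3*(10*(-1/4)) = 3*(-5/2) = -15/2 ≈ -7.5000)
y(l) = -15/2
I(Q) = -15/2
t = 3521/2 (t = (920 - 15/2) + 848 = 1825/2 + 848 = 3521/2 ≈ 1760.5)
D = -3521/2 (D = -1*3521/2 = -3521/2 ≈ -1760.5)
sqrt(D + k(53)) = sqrt(-3521/2 + 12/53) = sqrt(-186589/106) = I*sqrt(19778434)/106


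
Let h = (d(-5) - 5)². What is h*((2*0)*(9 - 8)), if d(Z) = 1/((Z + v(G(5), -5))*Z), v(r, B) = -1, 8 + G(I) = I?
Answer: 0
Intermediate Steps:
G(I) = -8 + I
d(Z) = 1/(Z*(-1 + Z)) (d(Z) = 1/((Z - 1)*Z) = 1/((-1 + Z)*Z) = 1/(Z*(-1 + Z)))
h = 22201/900 (h = (1/((-5)*(-1 - 5)) - 5)² = (-⅕/(-6) - 5)² = (-⅕*(-⅙) - 5)² = (1/30 - 5)² = (-149/30)² = 22201/900 ≈ 24.668)
h*((2*0)*(9 - 8)) = 22201*((2*0)*(9 - 8))/900 = 22201*(0*1)/900 = (22201/900)*0 = 0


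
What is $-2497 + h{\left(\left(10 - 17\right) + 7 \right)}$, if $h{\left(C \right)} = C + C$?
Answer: $-2497$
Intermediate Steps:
$h{\left(C \right)} = 2 C$
$-2497 + h{\left(\left(10 - 17\right) + 7 \right)} = -2497 + 2 \left(\left(10 - 17\right) + 7\right) = -2497 + 2 \left(-7 + 7\right) = -2497 + 2 \cdot 0 = -2497 + 0 = -2497$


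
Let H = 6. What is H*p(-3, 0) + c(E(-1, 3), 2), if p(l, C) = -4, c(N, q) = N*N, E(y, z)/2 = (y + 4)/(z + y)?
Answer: -15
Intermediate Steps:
E(y, z) = 2*(4 + y)/(y + z) (E(y, z) = 2*((y + 4)/(z + y)) = 2*((4 + y)/(y + z)) = 2*(4 + y)/(y + z))
c(N, q) = N²
H*p(-3, 0) + c(E(-1, 3), 2) = 6*(-4) + (2*(4 - 1)/(-1 + 3))² = -24 + (2*3/2)² = -24 + (2*(½)*3)² = -24 + 3² = -24 + 9 = -15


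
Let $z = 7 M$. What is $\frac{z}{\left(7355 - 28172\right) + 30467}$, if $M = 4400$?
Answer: $\frac{616}{193} \approx 3.1917$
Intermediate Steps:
$z = 30800$ ($z = 7 \cdot 4400 = 30800$)
$\frac{z}{\left(7355 - 28172\right) + 30467} = \frac{30800}{\left(7355 - 28172\right) + 30467} = \frac{30800}{-20817 + 30467} = \frac{30800}{9650} = 30800 \cdot \frac{1}{9650} = \frac{616}{193}$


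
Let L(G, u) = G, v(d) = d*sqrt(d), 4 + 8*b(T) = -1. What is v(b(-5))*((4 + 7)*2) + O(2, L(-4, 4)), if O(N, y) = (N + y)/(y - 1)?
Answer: 2/5 - 55*I*sqrt(10)/16 ≈ 0.4 - 10.87*I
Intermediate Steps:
b(T) = -5/8 (b(T) = -1/2 + (1/8)*(-1) = -1/2 - 1/8 = -5/8)
v(d) = d**(3/2)
O(N, y) = (N + y)/(-1 + y)
v(b(-5))*((4 + 7)*2) + O(2, L(-4, 4)) = (-5/8)**(3/2)*((4 + 7)*2) + (2 - 4)/(-1 - 4) = (-5*I*sqrt(10)/32)*(11*2) - 2/(-5) = -5*I*sqrt(10)/32*22 - 1/5*(-2) = -55*I*sqrt(10)/16 + 2/5 = 2/5 - 55*I*sqrt(10)/16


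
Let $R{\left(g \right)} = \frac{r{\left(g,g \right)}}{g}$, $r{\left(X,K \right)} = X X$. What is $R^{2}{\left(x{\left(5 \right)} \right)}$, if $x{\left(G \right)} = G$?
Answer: $25$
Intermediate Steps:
$r{\left(X,K \right)} = X^{2}$
$R{\left(g \right)} = g$ ($R{\left(g \right)} = \frac{g^{2}}{g} = g$)
$R^{2}{\left(x{\left(5 \right)} \right)} = 5^{2} = 25$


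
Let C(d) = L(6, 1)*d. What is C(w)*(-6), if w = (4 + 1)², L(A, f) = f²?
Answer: -150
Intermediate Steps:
w = 25 (w = 5² = 25)
C(d) = d (C(d) = 1²*d = 1*d = d)
C(w)*(-6) = 25*(-6) = -150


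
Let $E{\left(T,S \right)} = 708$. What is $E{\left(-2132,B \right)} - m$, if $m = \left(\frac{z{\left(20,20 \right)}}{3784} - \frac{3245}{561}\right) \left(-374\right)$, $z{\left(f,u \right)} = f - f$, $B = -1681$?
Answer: $- \frac{4366}{3} \approx -1455.3$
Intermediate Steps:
$z{\left(f,u \right)} = 0$
$m = \frac{6490}{3}$ ($m = \left(\frac{0}{3784} - \frac{3245}{561}\right) \left(-374\right) = \left(0 \cdot \frac{1}{3784} - \frac{295}{51}\right) \left(-374\right) = \left(0 - \frac{295}{51}\right) \left(-374\right) = \left(- \frac{295}{51}\right) \left(-374\right) = \frac{6490}{3} \approx 2163.3$)
$E{\left(-2132,B \right)} - m = 708 - \frac{6490}{3} = - \frac{4366}{3}$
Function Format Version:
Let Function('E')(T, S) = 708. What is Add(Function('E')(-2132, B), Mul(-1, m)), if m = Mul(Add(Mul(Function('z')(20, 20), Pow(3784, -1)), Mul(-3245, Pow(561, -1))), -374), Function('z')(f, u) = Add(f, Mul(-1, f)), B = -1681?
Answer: Rational(-4366, 3) ≈ -1455.3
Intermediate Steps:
Function('z')(f, u) = 0
m = Rational(6490, 3) (m = Mul(Add(Mul(0, Pow(3784, -1)), Mul(-3245, Pow(561, -1))), -374) = Mul(Add(Mul(0, Rational(1, 3784)), Mul(-3245, Rational(1, 561))), -374) = Mul(Add(0, Rational(-295, 51)), -374) = Mul(Rational(-295, 51), -374) = Rational(6490, 3) ≈ 2163.3)
Add(Function('E')(-2132, B), Mul(-1, m)) = Add(708, Mul(-1, Rational(6490, 3))) = Add(708, Rational(-6490, 3)) = Rational(-4366, 3)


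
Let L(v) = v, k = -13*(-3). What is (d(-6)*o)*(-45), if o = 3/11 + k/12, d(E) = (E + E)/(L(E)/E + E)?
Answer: -4185/11 ≈ -380.45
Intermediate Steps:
k = 39
d(E) = 2*E/(1 + E) (d(E) = (E + E)/(E/E + E) = (2*E)/(1 + E) = 2*E/(1 + E))
o = 155/44 (o = 3/11 + 39/12 = 3*(1/11) + 39*(1/12) = 3/11 + 13/4 = 155/44 ≈ 3.5227)
(d(-6)*o)*(-45) = ((2*(-6)/(1 - 6))*(155/44))*(-45) = ((2*(-6)/(-5))*(155/44))*(-45) = ((2*(-6)*(-⅕))*(155/44))*(-45) = ((12/5)*(155/44))*(-45) = (93/11)*(-45) = -4185/11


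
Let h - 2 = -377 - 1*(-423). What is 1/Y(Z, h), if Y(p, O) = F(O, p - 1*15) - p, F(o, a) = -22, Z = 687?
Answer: -1/709 ≈ -0.0014104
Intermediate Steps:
h = 48 (h = 2 + (-377 - 1*(-423)) = 2 + (-377 + 423) = 2 + 46 = 48)
Y(p, O) = -22 - p
1/Y(Z, h) = 1/(-22 - 1*687) = 1/(-22 - 687) = 1/(-709) = -1/709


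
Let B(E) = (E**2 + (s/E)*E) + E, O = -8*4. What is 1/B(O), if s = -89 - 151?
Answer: 1/752 ≈ 0.0013298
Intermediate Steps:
O = -32
s = -240
B(E) = -240 + E + E**2 (B(E) = (E**2 + (-240/E)*E) + E = (E**2 - 240) + E = (-240 + E**2) + E = -240 + E + E**2)
1/B(O) = 1/(-240 - 32 + (-32)**2) = 1/(-240 - 32 + 1024) = 1/752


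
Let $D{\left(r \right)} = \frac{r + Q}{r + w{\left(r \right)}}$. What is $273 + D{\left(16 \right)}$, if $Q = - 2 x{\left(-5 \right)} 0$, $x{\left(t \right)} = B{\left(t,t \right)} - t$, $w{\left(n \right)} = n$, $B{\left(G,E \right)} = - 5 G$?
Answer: $\frac{547}{2} \approx 273.5$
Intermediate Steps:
$x{\left(t \right)} = - 6 t$ ($x{\left(t \right)} = - 5 t - t = - 6 t$)
$Q = 0$ ($Q = - 2 \left(\left(-6\right) \left(-5\right)\right) 0 = \left(-2\right) 30 \cdot 0 = \left(-60\right) 0 = 0$)
$D{\left(r \right)} = \frac{1}{2}$ ($D{\left(r \right)} = \frac{r + 0}{r + r} = \frac{r}{2 r} = r \frac{1}{2 r} = \frac{1}{2}$)
$273 + D{\left(16 \right)} = 273 + \frac{1}{2} = \frac{547}{2}$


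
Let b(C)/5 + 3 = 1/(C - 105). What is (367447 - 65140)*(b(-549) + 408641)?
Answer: 26929648535831/218 ≈ 1.2353e+11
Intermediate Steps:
b(C) = -15 + 5/(-105 + C) (b(C) = -15 + 5/(C - 105) = -15 + 5/(-105 + C))
(367447 - 65140)*(b(-549) + 408641) = (367447 - 65140)*(5*(316 - 3*(-549))/(-105 - 549) + 408641) = 302307*(5*(316 + 1647)/(-654) + 408641) = 302307*(5*(-1/654)*1963 + 408641) = 302307*(-9815/654 + 408641) = 302307*(267241399/654) = 26929648535831/218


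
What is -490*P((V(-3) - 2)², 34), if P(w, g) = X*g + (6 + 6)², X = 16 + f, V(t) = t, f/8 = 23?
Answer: -3402560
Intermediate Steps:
f = 184 (f = 8*23 = 184)
X = 200 (X = 16 + 184 = 200)
P(w, g) = 144 + 200*g (P(w, g) = 200*g + (6 + 6)² = 200*g + 12² = 200*g + 144 = 144 + 200*g)
-490*P((V(-3) - 2)², 34) = -490*(144 + 200*34) = -490*(144 + 6800) = -490*6944 = -3402560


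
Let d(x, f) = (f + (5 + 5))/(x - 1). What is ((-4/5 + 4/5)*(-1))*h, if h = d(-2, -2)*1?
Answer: 0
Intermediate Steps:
d(x, f) = (10 + f)/(-1 + x) (d(x, f) = (f + 10)/(-1 + x) = (10 + f)/(-1 + x))
h = -8/3 (h = ((10 - 2)/(-1 - 2))*1 = (8/(-3))*1 = -1/3*8*1 = -8/3*1 = -8/3 ≈ -2.6667)
((-4/5 + 4/5)*(-1))*h = ((-4/5 + 4/5)*(-1))*(-8/3) = (0*(-1))*(-8/3) = 0*(-8/3) = 0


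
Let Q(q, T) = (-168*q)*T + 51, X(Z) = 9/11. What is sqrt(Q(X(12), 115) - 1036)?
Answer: I*sqrt(2031865)/11 ≈ 129.58*I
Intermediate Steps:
X(Z) = 9/11 (X(Z) = 9*(1/11) = 9/11)
Q(q, T) = 51 - 168*T*q (Q(q, T) = -168*T*q + 51 = 51 - 168*T*q)
sqrt(Q(X(12), 115) - 1036) = sqrt((51 - 168*115*9/11) - 1036) = sqrt((51 - 173880/11) - 1036) = sqrt(-173319/11 - 1036) = sqrt(-184715/11) = I*sqrt(2031865)/11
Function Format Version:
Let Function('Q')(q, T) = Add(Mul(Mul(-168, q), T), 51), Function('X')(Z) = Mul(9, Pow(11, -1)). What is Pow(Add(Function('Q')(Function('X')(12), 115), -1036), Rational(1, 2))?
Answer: Mul(Rational(1, 11), I, Pow(2031865, Rational(1, 2))) ≈ Mul(129.58, I)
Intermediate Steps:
Function('X')(Z) = Rational(9, 11) (Function('X')(Z) = Mul(9, Rational(1, 11)) = Rational(9, 11))
Function('Q')(q, T) = Add(51, Mul(-168, T, q)) (Function('Q')(q, T) = Add(Mul(-168, T, q), 51) = Add(51, Mul(-168, T, q)))
Pow(Add(Function('Q')(Function('X')(12), 115), -1036), Rational(1, 2)) = Pow(Add(Add(51, Mul(-168, 115, Rational(9, 11))), -1036), Rational(1, 2)) = Pow(Add(Add(51, Rational(-173880, 11)), -1036), Rational(1, 2)) = Pow(Add(Rational(-173319, 11), -1036), Rational(1, 2)) = Pow(Rational(-184715, 11), Rational(1, 2)) = Mul(Rational(1, 11), I, Pow(2031865, Rational(1, 2)))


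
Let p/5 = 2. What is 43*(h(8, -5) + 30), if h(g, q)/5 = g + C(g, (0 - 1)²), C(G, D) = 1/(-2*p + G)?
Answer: 35905/12 ≈ 2992.1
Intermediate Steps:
p = 10 (p = 5*2 = 10)
C(G, D) = 1/(-20 + G) (C(G, D) = 1/(-2*10 + G) = 1/(-20 + G))
h(g, q) = 5*g + 5/(-20 + g) (h(g, q) = 5*(g + 1/(-20 + g)) = 5*g + 5/(-20 + g))
43*(h(8, -5) + 30) = 43*(5*(1 + 8*(-20 + 8))/(-20 + 8) + 30) = 43*(5*(1 + 8*(-12))/(-12) + 30) = 43*(5*(-1/12)*(1 - 96) + 30) = 43*(5*(-1/12)*(-95) + 30) = 43*(475/12 + 30) = 43*(835/12) = 35905/12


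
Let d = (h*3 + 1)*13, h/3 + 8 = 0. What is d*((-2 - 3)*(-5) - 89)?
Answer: 59072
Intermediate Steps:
h = -24 (h = -24 + 3*0 = -24 + 0 = -24)
d = -923 (d = (-24*3 + 1)*13 = (-72 + 1)*13 = -71*13 = -923)
d*((-2 - 3)*(-5) - 89) = -923*((-2 - 3)*(-5) - 89) = -923*(-5*(-5) - 89) = -923*(25 - 89) = -923*(-64) = 59072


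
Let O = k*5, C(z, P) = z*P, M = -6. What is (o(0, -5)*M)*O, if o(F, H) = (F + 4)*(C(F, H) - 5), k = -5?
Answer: -3000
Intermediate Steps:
C(z, P) = P*z
O = -25 (O = -5*5 = -25)
o(F, H) = (-5 + F*H)*(4 + F) (o(F, H) = (F + 4)*(H*F - 5) = (4 + F)*(F*H - 5) = (4 + F)*(-5 + F*H) = (-5 + F*H)*(4 + F))
(o(0, -5)*M)*O = ((-20 - 5*0 - 5*0**2 + 4*0*(-5))*(-6))*(-25) = ((-20 + 0 - 5*0 + 0)*(-6))*(-25) = ((-20 + 0 + 0 + 0)*(-6))*(-25) = -20*(-6)*(-25) = 120*(-25) = -3000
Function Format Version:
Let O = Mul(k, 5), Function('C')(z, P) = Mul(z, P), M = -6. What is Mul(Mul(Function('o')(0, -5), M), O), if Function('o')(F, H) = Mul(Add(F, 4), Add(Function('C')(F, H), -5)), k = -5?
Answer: -3000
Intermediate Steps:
Function('C')(z, P) = Mul(P, z)
O = -25 (O = Mul(-5, 5) = -25)
Function('o')(F, H) = Mul(Add(-5, Mul(F, H)), Add(4, F)) (Function('o')(F, H) = Mul(Add(F, 4), Add(Mul(H, F), -5)) = Mul(Add(4, F), Add(Mul(F, H), -5)) = Mul(Add(4, F), Add(-5, Mul(F, H))) = Mul(Add(-5, Mul(F, H)), Add(4, F)))
Mul(Mul(Function('o')(0, -5), M), O) = Mul(Mul(Add(-20, Mul(-5, 0), Mul(-5, Pow(0, 2)), Mul(4, 0, -5)), -6), -25) = Mul(Mul(Add(-20, 0, Mul(-5, 0), 0), -6), -25) = Mul(Mul(Add(-20, 0, 0, 0), -6), -25) = Mul(Mul(-20, -6), -25) = Mul(120, -25) = -3000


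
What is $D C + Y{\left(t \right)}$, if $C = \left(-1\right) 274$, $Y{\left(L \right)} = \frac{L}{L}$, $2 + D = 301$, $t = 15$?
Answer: $-81925$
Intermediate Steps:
$D = 299$ ($D = -2 + 301 = 299$)
$Y{\left(L \right)} = 1$
$C = -274$
$D C + Y{\left(t \right)} = 299 \left(-274\right) + 1 = -81926 + 1 = -81925$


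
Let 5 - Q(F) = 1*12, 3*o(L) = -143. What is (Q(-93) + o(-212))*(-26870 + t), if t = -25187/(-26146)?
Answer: 19202154102/13073 ≈ 1.4688e+6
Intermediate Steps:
o(L) = -143/3 (o(L) = (⅓)*(-143) = -143/3)
t = 25187/26146 (t = -25187*(-1/26146) = 25187/26146 ≈ 0.96332)
Q(F) = -7 (Q(F) = 5 - 12 = -7)
(Q(-93) + o(-212))*(-26870 + t) = (-7 - 143/3)*(-26870 + 25187/26146) = -164/3*(-702517833/26146) = 19202154102/13073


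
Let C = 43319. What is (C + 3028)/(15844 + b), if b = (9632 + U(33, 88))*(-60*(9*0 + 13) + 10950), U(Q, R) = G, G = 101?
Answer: 6621/14142922 ≈ 0.00046815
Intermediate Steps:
U(Q, R) = 101
b = 98984610 (b = (9632 + 101)*(-60*(9*0 + 13) + 10950) = 9733*(-60*(0 + 13) + 10950) = 9733*(-60*13 + 10950) = 9733*(-780 + 10950) = 9733*10170 = 98984610)
(C + 3028)/(15844 + b) = (43319 + 3028)/(15844 + 98984610) = 46347/99000454 = 46347*(1/99000454) = 6621/14142922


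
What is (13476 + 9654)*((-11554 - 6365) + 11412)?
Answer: -150506910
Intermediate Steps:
(13476 + 9654)*((-11554 - 6365) + 11412) = 23130*(-17919 + 11412) = 23130*(-6507) = -150506910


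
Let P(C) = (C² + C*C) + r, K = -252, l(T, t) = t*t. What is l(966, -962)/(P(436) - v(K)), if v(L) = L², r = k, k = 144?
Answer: 231361/79208 ≈ 2.9209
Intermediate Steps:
r = 144
l(T, t) = t²
P(C) = 144 + 2*C² (P(C) = (C² + C*C) + 144 = (C² + C²) + 144 = 2*C² + 144 = 144 + 2*C²)
l(966, -962)/(P(436) - v(K)) = (-962)²/((144 + 2*436²) - 1*(-252)²) = 925444/((144 + 2*190096) - 1*63504) = 925444/((144 + 380192) - 63504) = 925444/(380336 - 63504) = 925444/316832 = 925444*(1/316832) = 231361/79208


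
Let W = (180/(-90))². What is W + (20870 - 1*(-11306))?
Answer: 32180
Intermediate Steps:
W = 4 (W = (180*(-1/90))² = (-2)² = 4)
W + (20870 - 1*(-11306)) = 4 + (20870 - 1*(-11306)) = 4 + (20870 + 11306) = 4 + 32176 = 32180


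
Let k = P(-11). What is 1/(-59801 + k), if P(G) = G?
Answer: -1/59812 ≈ -1.6719e-5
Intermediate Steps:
k = -11
1/(-59801 + k) = 1/(-59801 - 11) = 1/(-59812) = -1/59812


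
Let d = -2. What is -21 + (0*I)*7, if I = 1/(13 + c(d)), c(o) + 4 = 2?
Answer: -21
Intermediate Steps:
c(o) = -2 (c(o) = -4 + 2 = -2)
I = 1/11 (I = 1/(13 - 2) = 1/11 ≈ 0.090909)
-21 + (0*I)*7 = -21 + (0*(1/11))*7 = -21 + 0*7 = -21 + 0 = -21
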